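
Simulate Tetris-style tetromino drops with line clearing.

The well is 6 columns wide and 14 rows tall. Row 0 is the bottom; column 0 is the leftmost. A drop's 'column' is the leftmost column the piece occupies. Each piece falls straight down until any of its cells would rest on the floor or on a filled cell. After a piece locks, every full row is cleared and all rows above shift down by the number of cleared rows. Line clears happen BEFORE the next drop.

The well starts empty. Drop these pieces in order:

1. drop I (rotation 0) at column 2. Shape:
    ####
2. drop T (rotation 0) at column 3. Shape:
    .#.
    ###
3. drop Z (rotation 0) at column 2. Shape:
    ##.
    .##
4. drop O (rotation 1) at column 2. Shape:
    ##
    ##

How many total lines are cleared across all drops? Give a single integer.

Drop 1: I rot0 at col 2 lands with bottom-row=0; cleared 0 line(s) (total 0); column heights now [0 0 1 1 1 1], max=1
Drop 2: T rot0 at col 3 lands with bottom-row=1; cleared 0 line(s) (total 0); column heights now [0 0 1 2 3 2], max=3
Drop 3: Z rot0 at col 2 lands with bottom-row=3; cleared 0 line(s) (total 0); column heights now [0 0 5 5 4 2], max=5
Drop 4: O rot1 at col 2 lands with bottom-row=5; cleared 0 line(s) (total 0); column heights now [0 0 7 7 4 2], max=7

Answer: 0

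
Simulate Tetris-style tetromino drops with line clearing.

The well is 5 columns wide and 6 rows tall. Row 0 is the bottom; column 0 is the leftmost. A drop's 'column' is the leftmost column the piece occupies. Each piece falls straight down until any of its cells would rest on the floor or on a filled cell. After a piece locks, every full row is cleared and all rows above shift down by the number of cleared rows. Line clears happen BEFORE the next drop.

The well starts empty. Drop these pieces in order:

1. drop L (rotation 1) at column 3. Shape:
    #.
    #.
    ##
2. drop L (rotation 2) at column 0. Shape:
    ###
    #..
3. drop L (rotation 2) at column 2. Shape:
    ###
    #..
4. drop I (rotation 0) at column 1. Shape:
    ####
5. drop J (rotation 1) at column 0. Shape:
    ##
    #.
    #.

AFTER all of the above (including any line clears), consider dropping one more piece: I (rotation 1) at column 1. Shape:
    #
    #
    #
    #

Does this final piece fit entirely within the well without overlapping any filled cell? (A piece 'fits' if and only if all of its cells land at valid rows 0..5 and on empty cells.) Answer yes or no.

Answer: no

Derivation:
Drop 1: L rot1 at col 3 lands with bottom-row=0; cleared 0 line(s) (total 0); column heights now [0 0 0 3 1], max=3
Drop 2: L rot2 at col 0 lands with bottom-row=0; cleared 0 line(s) (total 0); column heights now [2 2 2 3 1], max=3
Drop 3: L rot2 at col 2 lands with bottom-row=2; cleared 0 line(s) (total 0); column heights now [2 2 4 4 4], max=4
Drop 4: I rot0 at col 1 lands with bottom-row=4; cleared 0 line(s) (total 0); column heights now [2 5 5 5 5], max=5
Drop 5: J rot1 at col 0 lands with bottom-row=3; cleared 1 line(s) (total 1); column heights now [5 5 4 4 4], max=5
Test piece I rot1 at col 1 (width 1): heights before test = [5 5 4 4 4]; fits = False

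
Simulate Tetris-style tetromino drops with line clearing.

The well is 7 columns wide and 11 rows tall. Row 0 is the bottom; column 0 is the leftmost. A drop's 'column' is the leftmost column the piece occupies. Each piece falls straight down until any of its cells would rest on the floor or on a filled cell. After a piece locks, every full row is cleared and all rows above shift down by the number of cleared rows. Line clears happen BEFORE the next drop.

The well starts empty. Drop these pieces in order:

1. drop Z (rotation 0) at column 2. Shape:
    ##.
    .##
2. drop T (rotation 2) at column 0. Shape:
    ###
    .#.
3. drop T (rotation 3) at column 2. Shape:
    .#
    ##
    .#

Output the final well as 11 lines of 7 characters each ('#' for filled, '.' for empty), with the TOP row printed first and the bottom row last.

Drop 1: Z rot0 at col 2 lands with bottom-row=0; cleared 0 line(s) (total 0); column heights now [0 0 2 2 1 0 0], max=2
Drop 2: T rot2 at col 0 lands with bottom-row=1; cleared 0 line(s) (total 0); column heights now [3 3 3 2 1 0 0], max=3
Drop 3: T rot3 at col 2 lands with bottom-row=2; cleared 0 line(s) (total 0); column heights now [3 3 4 5 1 0 0], max=5

Answer: .......
.......
.......
.......
.......
.......
...#...
..##...
####...
.###...
...##..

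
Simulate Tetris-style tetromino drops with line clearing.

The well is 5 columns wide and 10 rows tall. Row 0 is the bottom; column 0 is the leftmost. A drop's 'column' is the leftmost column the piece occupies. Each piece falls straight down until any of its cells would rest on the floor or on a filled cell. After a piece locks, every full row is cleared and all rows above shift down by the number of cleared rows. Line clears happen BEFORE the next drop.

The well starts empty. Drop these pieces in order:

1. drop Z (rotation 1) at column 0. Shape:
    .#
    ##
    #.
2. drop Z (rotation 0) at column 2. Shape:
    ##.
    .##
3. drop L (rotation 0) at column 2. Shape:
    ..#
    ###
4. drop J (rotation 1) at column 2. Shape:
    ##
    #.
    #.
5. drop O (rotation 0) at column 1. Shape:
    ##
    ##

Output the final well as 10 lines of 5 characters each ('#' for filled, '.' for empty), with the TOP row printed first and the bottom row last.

Drop 1: Z rot1 at col 0 lands with bottom-row=0; cleared 0 line(s) (total 0); column heights now [2 3 0 0 0], max=3
Drop 2: Z rot0 at col 2 lands with bottom-row=0; cleared 0 line(s) (total 0); column heights now [2 3 2 2 1], max=3
Drop 3: L rot0 at col 2 lands with bottom-row=2; cleared 0 line(s) (total 0); column heights now [2 3 3 3 4], max=4
Drop 4: J rot1 at col 2 lands with bottom-row=3; cleared 0 line(s) (total 0); column heights now [2 3 6 6 4], max=6
Drop 5: O rot0 at col 1 lands with bottom-row=6; cleared 0 line(s) (total 0); column heights now [2 8 8 6 4], max=8

Answer: .....
.....
.##..
.##..
..##.
..#..
..#.#
.####
####.
#..##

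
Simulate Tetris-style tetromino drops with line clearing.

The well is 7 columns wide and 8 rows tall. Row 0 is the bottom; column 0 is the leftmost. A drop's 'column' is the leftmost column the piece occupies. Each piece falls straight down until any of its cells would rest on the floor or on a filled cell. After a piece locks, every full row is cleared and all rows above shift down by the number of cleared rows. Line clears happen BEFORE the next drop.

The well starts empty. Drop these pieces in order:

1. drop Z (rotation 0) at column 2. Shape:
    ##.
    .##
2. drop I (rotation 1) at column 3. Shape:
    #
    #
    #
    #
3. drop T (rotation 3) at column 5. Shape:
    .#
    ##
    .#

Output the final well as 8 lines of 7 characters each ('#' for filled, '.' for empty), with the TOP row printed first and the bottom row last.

Answer: .......
.......
...#...
...#...
...#...
...#..#
..##.##
...##.#

Derivation:
Drop 1: Z rot0 at col 2 lands with bottom-row=0; cleared 0 line(s) (total 0); column heights now [0 0 2 2 1 0 0], max=2
Drop 2: I rot1 at col 3 lands with bottom-row=2; cleared 0 line(s) (total 0); column heights now [0 0 2 6 1 0 0], max=6
Drop 3: T rot3 at col 5 lands with bottom-row=0; cleared 0 line(s) (total 0); column heights now [0 0 2 6 1 2 3], max=6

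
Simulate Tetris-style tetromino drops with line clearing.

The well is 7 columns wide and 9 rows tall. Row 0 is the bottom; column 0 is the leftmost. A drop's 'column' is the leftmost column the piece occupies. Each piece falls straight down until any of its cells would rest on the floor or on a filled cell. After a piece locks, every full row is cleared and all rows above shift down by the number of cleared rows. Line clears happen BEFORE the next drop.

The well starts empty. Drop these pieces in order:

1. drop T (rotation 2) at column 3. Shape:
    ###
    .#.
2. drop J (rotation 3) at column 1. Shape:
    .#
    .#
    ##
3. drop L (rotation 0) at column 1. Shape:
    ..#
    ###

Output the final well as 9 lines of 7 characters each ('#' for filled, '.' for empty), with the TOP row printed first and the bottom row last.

Answer: .......
.......
.......
.......
...#...
.###...
..#....
..####.
.##.#..

Derivation:
Drop 1: T rot2 at col 3 lands with bottom-row=0; cleared 0 line(s) (total 0); column heights now [0 0 0 2 2 2 0], max=2
Drop 2: J rot3 at col 1 lands with bottom-row=0; cleared 0 line(s) (total 0); column heights now [0 1 3 2 2 2 0], max=3
Drop 3: L rot0 at col 1 lands with bottom-row=3; cleared 0 line(s) (total 0); column heights now [0 4 4 5 2 2 0], max=5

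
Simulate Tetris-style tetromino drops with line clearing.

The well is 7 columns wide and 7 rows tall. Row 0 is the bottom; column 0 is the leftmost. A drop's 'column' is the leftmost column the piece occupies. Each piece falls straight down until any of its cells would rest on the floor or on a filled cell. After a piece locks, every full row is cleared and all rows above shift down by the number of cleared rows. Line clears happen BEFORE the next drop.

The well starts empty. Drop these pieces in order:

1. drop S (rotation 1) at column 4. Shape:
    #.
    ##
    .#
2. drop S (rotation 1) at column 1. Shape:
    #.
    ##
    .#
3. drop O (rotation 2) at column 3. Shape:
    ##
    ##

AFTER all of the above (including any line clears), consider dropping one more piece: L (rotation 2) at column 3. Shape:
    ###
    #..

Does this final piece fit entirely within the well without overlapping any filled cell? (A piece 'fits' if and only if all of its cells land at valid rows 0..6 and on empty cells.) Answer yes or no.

Answer: yes

Derivation:
Drop 1: S rot1 at col 4 lands with bottom-row=0; cleared 0 line(s) (total 0); column heights now [0 0 0 0 3 2 0], max=3
Drop 2: S rot1 at col 1 lands with bottom-row=0; cleared 0 line(s) (total 0); column heights now [0 3 2 0 3 2 0], max=3
Drop 3: O rot2 at col 3 lands with bottom-row=3; cleared 0 line(s) (total 0); column heights now [0 3 2 5 5 2 0], max=5
Test piece L rot2 at col 3 (width 3): heights before test = [0 3 2 5 5 2 0]; fits = True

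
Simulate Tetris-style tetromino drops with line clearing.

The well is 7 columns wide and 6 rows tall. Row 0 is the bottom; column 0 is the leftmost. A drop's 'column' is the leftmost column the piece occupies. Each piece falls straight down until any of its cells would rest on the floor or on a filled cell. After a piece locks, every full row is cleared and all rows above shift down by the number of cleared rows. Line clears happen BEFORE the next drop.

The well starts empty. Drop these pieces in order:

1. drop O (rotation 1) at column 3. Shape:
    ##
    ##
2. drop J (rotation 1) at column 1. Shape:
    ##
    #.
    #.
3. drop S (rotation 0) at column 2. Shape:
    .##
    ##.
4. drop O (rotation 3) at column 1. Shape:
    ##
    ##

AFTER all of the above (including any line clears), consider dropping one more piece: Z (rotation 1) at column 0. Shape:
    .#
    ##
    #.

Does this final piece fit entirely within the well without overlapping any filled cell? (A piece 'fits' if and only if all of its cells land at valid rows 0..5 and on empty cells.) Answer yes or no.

Drop 1: O rot1 at col 3 lands with bottom-row=0; cleared 0 line(s) (total 0); column heights now [0 0 0 2 2 0 0], max=2
Drop 2: J rot1 at col 1 lands with bottom-row=0; cleared 0 line(s) (total 0); column heights now [0 3 3 2 2 0 0], max=3
Drop 3: S rot0 at col 2 lands with bottom-row=3; cleared 0 line(s) (total 0); column heights now [0 3 4 5 5 0 0], max=5
Drop 4: O rot3 at col 1 lands with bottom-row=4; cleared 0 line(s) (total 0); column heights now [0 6 6 5 5 0 0], max=6
Test piece Z rot1 at col 0 (width 2): heights before test = [0 6 6 5 5 0 0]; fits = False

Answer: no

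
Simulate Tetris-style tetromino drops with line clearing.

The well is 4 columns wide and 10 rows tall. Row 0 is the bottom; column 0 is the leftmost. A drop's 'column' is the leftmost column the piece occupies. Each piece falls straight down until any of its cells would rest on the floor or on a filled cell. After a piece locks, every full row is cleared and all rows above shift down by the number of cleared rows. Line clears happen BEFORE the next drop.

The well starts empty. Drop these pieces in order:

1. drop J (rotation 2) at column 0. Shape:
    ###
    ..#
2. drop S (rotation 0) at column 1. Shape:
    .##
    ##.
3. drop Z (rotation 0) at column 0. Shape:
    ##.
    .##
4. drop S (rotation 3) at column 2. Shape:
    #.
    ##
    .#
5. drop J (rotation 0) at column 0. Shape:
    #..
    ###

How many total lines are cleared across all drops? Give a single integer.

Answer: 1

Derivation:
Drop 1: J rot2 at col 0 lands with bottom-row=0; cleared 0 line(s) (total 0); column heights now [2 2 2 0], max=2
Drop 2: S rot0 at col 1 lands with bottom-row=2; cleared 0 line(s) (total 0); column heights now [2 3 4 4], max=4
Drop 3: Z rot0 at col 0 lands with bottom-row=4; cleared 0 line(s) (total 0); column heights now [6 6 5 4], max=6
Drop 4: S rot3 at col 2 lands with bottom-row=4; cleared 1 line(s) (total 1); column heights now [2 5 6 5], max=6
Drop 5: J rot0 at col 0 lands with bottom-row=6; cleared 0 line(s) (total 1); column heights now [8 7 7 5], max=8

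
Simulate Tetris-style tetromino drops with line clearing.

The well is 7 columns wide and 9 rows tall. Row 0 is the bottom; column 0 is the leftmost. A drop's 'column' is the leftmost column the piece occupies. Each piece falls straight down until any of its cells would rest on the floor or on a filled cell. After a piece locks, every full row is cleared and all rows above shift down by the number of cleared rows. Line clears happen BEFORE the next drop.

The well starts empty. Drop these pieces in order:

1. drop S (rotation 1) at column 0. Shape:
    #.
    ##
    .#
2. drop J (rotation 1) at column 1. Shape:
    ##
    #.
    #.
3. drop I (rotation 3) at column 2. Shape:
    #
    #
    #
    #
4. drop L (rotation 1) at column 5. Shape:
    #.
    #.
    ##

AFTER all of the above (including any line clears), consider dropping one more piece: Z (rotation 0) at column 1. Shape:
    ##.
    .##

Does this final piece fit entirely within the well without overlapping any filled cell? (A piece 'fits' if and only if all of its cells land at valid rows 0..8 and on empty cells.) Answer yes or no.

Drop 1: S rot1 at col 0 lands with bottom-row=0; cleared 0 line(s) (total 0); column heights now [3 2 0 0 0 0 0], max=3
Drop 2: J rot1 at col 1 lands with bottom-row=2; cleared 0 line(s) (total 0); column heights now [3 5 5 0 0 0 0], max=5
Drop 3: I rot3 at col 2 lands with bottom-row=5; cleared 0 line(s) (total 0); column heights now [3 5 9 0 0 0 0], max=9
Drop 4: L rot1 at col 5 lands with bottom-row=0; cleared 0 line(s) (total 0); column heights now [3 5 9 0 0 3 1], max=9
Test piece Z rot0 at col 1 (width 3): heights before test = [3 5 9 0 0 3 1]; fits = False

Answer: no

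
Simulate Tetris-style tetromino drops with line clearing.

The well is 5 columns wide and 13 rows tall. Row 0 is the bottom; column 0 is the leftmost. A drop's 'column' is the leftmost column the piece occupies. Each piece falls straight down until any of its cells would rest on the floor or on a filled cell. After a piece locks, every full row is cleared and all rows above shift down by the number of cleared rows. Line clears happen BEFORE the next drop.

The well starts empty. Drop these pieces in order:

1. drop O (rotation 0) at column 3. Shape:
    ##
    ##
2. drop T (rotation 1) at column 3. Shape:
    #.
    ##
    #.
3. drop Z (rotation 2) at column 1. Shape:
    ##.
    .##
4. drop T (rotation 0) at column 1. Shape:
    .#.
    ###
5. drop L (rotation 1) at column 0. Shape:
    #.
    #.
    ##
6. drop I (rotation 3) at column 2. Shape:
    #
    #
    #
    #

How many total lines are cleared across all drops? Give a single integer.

Drop 1: O rot0 at col 3 lands with bottom-row=0; cleared 0 line(s) (total 0); column heights now [0 0 0 2 2], max=2
Drop 2: T rot1 at col 3 lands with bottom-row=2; cleared 0 line(s) (total 0); column heights now [0 0 0 5 4], max=5
Drop 3: Z rot2 at col 1 lands with bottom-row=5; cleared 0 line(s) (total 0); column heights now [0 7 7 6 4], max=7
Drop 4: T rot0 at col 1 lands with bottom-row=7; cleared 0 line(s) (total 0); column heights now [0 8 9 8 4], max=9
Drop 5: L rot1 at col 0 lands with bottom-row=8; cleared 0 line(s) (total 0); column heights now [11 9 9 8 4], max=11
Drop 6: I rot3 at col 2 lands with bottom-row=9; cleared 0 line(s) (total 0); column heights now [11 9 13 8 4], max=13

Answer: 0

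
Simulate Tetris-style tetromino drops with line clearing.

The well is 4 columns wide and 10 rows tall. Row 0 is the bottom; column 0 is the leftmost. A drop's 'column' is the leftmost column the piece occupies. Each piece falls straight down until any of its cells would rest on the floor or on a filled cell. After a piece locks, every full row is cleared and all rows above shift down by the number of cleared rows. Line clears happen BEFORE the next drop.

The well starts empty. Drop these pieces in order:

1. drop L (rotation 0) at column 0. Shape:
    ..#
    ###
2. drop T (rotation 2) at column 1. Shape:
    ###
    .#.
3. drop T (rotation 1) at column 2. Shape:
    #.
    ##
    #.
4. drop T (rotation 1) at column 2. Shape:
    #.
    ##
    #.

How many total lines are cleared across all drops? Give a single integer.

Drop 1: L rot0 at col 0 lands with bottom-row=0; cleared 0 line(s) (total 0); column heights now [1 1 2 0], max=2
Drop 2: T rot2 at col 1 lands with bottom-row=2; cleared 0 line(s) (total 0); column heights now [1 4 4 4], max=4
Drop 3: T rot1 at col 2 lands with bottom-row=4; cleared 0 line(s) (total 0); column heights now [1 4 7 6], max=7
Drop 4: T rot1 at col 2 lands with bottom-row=7; cleared 0 line(s) (total 0); column heights now [1 4 10 9], max=10

Answer: 0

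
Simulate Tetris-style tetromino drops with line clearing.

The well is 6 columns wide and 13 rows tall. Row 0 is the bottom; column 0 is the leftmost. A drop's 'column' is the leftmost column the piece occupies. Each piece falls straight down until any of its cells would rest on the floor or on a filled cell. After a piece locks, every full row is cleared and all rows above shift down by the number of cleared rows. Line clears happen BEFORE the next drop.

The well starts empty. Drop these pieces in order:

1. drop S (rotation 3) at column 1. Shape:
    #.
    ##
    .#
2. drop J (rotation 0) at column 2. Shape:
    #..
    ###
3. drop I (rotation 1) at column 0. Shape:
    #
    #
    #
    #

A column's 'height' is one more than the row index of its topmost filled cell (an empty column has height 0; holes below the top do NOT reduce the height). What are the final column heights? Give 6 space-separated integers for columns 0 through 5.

Drop 1: S rot3 at col 1 lands with bottom-row=0; cleared 0 line(s) (total 0); column heights now [0 3 2 0 0 0], max=3
Drop 2: J rot0 at col 2 lands with bottom-row=2; cleared 0 line(s) (total 0); column heights now [0 3 4 3 3 0], max=4
Drop 3: I rot1 at col 0 lands with bottom-row=0; cleared 0 line(s) (total 0); column heights now [4 3 4 3 3 0], max=4

Answer: 4 3 4 3 3 0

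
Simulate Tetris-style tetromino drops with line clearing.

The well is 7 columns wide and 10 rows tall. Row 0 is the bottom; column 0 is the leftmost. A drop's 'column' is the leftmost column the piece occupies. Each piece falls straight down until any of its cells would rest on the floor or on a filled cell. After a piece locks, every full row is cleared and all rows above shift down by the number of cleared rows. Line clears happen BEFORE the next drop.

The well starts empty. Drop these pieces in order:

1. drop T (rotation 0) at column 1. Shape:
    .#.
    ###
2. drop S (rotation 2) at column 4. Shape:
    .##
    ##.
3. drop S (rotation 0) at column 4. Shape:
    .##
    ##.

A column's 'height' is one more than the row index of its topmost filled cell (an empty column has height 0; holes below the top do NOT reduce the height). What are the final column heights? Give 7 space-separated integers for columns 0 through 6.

Answer: 0 1 2 1 3 4 4

Derivation:
Drop 1: T rot0 at col 1 lands with bottom-row=0; cleared 0 line(s) (total 0); column heights now [0 1 2 1 0 0 0], max=2
Drop 2: S rot2 at col 4 lands with bottom-row=0; cleared 0 line(s) (total 0); column heights now [0 1 2 1 1 2 2], max=2
Drop 3: S rot0 at col 4 lands with bottom-row=2; cleared 0 line(s) (total 0); column heights now [0 1 2 1 3 4 4], max=4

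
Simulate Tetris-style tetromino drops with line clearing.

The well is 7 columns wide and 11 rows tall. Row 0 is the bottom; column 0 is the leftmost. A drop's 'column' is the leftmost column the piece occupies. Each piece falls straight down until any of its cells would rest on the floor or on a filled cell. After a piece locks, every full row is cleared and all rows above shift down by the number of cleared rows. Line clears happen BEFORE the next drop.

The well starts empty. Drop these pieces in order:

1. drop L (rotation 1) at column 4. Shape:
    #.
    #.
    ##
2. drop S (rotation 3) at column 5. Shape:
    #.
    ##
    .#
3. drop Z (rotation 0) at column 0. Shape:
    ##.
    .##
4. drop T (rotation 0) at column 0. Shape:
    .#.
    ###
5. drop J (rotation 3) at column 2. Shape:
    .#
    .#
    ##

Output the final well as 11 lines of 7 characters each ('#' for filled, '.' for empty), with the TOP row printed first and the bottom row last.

Answer: .......
.......
.......
.......
.......
...#...
...#...
.###...
###.##.
##..###
.##.###

Derivation:
Drop 1: L rot1 at col 4 lands with bottom-row=0; cleared 0 line(s) (total 0); column heights now [0 0 0 0 3 1 0], max=3
Drop 2: S rot3 at col 5 lands with bottom-row=0; cleared 0 line(s) (total 0); column heights now [0 0 0 0 3 3 2], max=3
Drop 3: Z rot0 at col 0 lands with bottom-row=0; cleared 0 line(s) (total 0); column heights now [2 2 1 0 3 3 2], max=3
Drop 4: T rot0 at col 0 lands with bottom-row=2; cleared 0 line(s) (total 0); column heights now [3 4 3 0 3 3 2], max=4
Drop 5: J rot3 at col 2 lands with bottom-row=3; cleared 0 line(s) (total 0); column heights now [3 4 4 6 3 3 2], max=6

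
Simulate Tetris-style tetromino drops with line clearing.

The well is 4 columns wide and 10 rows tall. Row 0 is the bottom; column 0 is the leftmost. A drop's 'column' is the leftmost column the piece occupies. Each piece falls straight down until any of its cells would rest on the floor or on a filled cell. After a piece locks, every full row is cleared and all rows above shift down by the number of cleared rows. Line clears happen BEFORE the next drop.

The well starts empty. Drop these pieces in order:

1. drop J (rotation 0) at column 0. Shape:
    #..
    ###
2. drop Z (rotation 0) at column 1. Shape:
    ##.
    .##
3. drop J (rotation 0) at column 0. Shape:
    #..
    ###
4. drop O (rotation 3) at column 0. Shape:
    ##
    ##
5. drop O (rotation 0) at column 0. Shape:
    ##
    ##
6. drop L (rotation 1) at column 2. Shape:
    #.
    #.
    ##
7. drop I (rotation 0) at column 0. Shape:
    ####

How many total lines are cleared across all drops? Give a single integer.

Drop 1: J rot0 at col 0 lands with bottom-row=0; cleared 0 line(s) (total 0); column heights now [2 1 1 0], max=2
Drop 2: Z rot0 at col 1 lands with bottom-row=1; cleared 0 line(s) (total 0); column heights now [2 3 3 2], max=3
Drop 3: J rot0 at col 0 lands with bottom-row=3; cleared 0 line(s) (total 0); column heights now [5 4 4 2], max=5
Drop 4: O rot3 at col 0 lands with bottom-row=5; cleared 0 line(s) (total 0); column heights now [7 7 4 2], max=7
Drop 5: O rot0 at col 0 lands with bottom-row=7; cleared 0 line(s) (total 0); column heights now [9 9 4 2], max=9
Drop 6: L rot1 at col 2 lands with bottom-row=4; cleared 0 line(s) (total 0); column heights now [9 9 7 5], max=9
Drop 7: I rot0 at col 0 lands with bottom-row=9; cleared 1 line(s) (total 1); column heights now [9 9 7 5], max=9

Answer: 1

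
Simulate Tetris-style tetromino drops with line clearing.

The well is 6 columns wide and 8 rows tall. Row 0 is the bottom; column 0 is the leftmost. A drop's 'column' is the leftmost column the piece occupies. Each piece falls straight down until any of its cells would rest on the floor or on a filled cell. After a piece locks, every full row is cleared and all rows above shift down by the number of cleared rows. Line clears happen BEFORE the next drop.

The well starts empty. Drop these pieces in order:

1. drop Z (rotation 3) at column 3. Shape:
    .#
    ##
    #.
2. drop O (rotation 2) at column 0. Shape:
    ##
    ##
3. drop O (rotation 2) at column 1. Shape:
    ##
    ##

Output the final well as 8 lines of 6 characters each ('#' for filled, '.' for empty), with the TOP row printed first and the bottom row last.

Answer: ......
......
......
......
.##...
.##.#.
##.##.
##.#..

Derivation:
Drop 1: Z rot3 at col 3 lands with bottom-row=0; cleared 0 line(s) (total 0); column heights now [0 0 0 2 3 0], max=3
Drop 2: O rot2 at col 0 lands with bottom-row=0; cleared 0 line(s) (total 0); column heights now [2 2 0 2 3 0], max=3
Drop 3: O rot2 at col 1 lands with bottom-row=2; cleared 0 line(s) (total 0); column heights now [2 4 4 2 3 0], max=4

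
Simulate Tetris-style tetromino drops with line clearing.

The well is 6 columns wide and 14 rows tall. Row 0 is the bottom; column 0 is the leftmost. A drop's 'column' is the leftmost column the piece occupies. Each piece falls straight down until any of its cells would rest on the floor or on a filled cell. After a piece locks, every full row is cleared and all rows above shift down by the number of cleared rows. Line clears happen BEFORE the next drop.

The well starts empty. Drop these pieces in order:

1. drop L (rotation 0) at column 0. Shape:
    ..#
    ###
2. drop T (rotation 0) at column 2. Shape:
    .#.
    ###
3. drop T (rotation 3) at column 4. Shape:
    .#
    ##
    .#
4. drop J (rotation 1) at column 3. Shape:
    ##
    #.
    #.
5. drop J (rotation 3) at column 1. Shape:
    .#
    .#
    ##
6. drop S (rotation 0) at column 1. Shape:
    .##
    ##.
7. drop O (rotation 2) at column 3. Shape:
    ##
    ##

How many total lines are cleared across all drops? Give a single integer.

Drop 1: L rot0 at col 0 lands with bottom-row=0; cleared 0 line(s) (total 0); column heights now [1 1 2 0 0 0], max=2
Drop 2: T rot0 at col 2 lands with bottom-row=2; cleared 0 line(s) (total 0); column heights now [1 1 3 4 3 0], max=4
Drop 3: T rot3 at col 4 lands with bottom-row=2; cleared 0 line(s) (total 0); column heights now [1 1 3 4 4 5], max=5
Drop 4: J rot1 at col 3 lands with bottom-row=4; cleared 0 line(s) (total 0); column heights now [1 1 3 7 7 5], max=7
Drop 5: J rot3 at col 1 lands with bottom-row=3; cleared 0 line(s) (total 0); column heights now [1 4 6 7 7 5], max=7
Drop 6: S rot0 at col 1 lands with bottom-row=6; cleared 0 line(s) (total 0); column heights now [1 7 8 8 7 5], max=8
Drop 7: O rot2 at col 3 lands with bottom-row=8; cleared 0 line(s) (total 0); column heights now [1 7 8 10 10 5], max=10

Answer: 0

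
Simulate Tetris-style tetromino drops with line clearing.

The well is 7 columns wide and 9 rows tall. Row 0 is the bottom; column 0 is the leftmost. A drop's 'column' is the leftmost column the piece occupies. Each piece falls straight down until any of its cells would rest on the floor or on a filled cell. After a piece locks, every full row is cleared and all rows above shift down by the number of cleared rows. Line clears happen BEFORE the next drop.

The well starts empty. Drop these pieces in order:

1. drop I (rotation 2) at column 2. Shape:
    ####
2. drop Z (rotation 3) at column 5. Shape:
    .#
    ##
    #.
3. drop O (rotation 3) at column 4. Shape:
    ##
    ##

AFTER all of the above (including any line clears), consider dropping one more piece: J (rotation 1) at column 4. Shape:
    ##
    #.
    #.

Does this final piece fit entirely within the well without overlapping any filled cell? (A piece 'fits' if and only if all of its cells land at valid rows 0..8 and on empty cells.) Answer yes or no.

Answer: yes

Derivation:
Drop 1: I rot2 at col 2 lands with bottom-row=0; cleared 0 line(s) (total 0); column heights now [0 0 1 1 1 1 0], max=1
Drop 2: Z rot3 at col 5 lands with bottom-row=1; cleared 0 line(s) (total 0); column heights now [0 0 1 1 1 3 4], max=4
Drop 3: O rot3 at col 4 lands with bottom-row=3; cleared 0 line(s) (total 0); column heights now [0 0 1 1 5 5 4], max=5
Test piece J rot1 at col 4 (width 2): heights before test = [0 0 1 1 5 5 4]; fits = True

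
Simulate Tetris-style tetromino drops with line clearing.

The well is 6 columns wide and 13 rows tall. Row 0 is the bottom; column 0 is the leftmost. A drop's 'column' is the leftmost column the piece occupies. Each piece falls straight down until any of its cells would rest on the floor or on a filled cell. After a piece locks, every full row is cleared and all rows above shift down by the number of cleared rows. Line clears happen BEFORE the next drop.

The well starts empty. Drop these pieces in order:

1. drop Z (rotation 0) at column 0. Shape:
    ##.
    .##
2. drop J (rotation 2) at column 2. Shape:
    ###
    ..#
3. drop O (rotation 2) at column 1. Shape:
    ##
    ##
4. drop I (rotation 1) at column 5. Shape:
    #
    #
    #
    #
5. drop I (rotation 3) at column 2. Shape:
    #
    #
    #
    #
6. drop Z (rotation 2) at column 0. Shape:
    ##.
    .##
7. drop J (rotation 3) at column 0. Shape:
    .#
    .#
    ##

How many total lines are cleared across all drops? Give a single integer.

Answer: 1

Derivation:
Drop 1: Z rot0 at col 0 lands with bottom-row=0; cleared 0 line(s) (total 0); column heights now [2 2 1 0 0 0], max=2
Drop 2: J rot2 at col 2 lands with bottom-row=0; cleared 0 line(s) (total 0); column heights now [2 2 2 2 2 0], max=2
Drop 3: O rot2 at col 1 lands with bottom-row=2; cleared 0 line(s) (total 0); column heights now [2 4 4 2 2 0], max=4
Drop 4: I rot1 at col 5 lands with bottom-row=0; cleared 1 line(s) (total 1); column heights now [0 3 3 0 1 3], max=3
Drop 5: I rot3 at col 2 lands with bottom-row=3; cleared 0 line(s) (total 1); column heights now [0 3 7 0 1 3], max=7
Drop 6: Z rot2 at col 0 lands with bottom-row=7; cleared 0 line(s) (total 1); column heights now [9 9 8 0 1 3], max=9
Drop 7: J rot3 at col 0 lands with bottom-row=9; cleared 0 line(s) (total 1); column heights now [10 12 8 0 1 3], max=12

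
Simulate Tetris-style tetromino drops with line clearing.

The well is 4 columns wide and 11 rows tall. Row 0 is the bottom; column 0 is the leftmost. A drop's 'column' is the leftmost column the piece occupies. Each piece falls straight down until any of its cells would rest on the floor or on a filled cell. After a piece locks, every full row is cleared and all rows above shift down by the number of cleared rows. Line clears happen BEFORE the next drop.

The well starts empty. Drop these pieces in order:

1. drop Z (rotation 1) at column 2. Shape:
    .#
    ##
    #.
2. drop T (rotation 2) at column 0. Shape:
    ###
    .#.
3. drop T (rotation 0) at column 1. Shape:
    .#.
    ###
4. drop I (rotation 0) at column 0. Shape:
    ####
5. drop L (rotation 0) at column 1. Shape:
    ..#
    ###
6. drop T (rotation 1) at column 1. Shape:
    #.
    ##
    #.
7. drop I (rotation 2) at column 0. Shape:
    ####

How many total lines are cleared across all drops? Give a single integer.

Answer: 3

Derivation:
Drop 1: Z rot1 at col 2 lands with bottom-row=0; cleared 0 line(s) (total 0); column heights now [0 0 2 3], max=3
Drop 2: T rot2 at col 0 lands with bottom-row=1; cleared 1 line(s) (total 1); column heights now [0 2 2 2], max=2
Drop 3: T rot0 at col 1 lands with bottom-row=2; cleared 0 line(s) (total 1); column heights now [0 3 4 3], max=4
Drop 4: I rot0 at col 0 lands with bottom-row=4; cleared 1 line(s) (total 2); column heights now [0 3 4 3], max=4
Drop 5: L rot0 at col 1 lands with bottom-row=4; cleared 0 line(s) (total 2); column heights now [0 5 5 6], max=6
Drop 6: T rot1 at col 1 lands with bottom-row=5; cleared 0 line(s) (total 2); column heights now [0 8 7 6], max=8
Drop 7: I rot2 at col 0 lands with bottom-row=8; cleared 1 line(s) (total 3); column heights now [0 8 7 6], max=8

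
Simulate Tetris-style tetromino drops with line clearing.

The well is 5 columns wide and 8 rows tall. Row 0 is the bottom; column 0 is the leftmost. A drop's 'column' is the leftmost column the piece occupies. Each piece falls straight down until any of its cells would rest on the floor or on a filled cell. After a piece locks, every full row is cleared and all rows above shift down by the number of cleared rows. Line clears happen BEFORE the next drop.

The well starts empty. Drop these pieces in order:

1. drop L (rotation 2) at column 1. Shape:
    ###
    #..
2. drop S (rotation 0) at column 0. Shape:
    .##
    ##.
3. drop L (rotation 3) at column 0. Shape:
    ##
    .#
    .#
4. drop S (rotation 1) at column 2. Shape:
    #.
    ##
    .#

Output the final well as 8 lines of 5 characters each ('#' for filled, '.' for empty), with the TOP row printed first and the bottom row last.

Drop 1: L rot2 at col 1 lands with bottom-row=0; cleared 0 line(s) (total 0); column heights now [0 2 2 2 0], max=2
Drop 2: S rot0 at col 0 lands with bottom-row=2; cleared 0 line(s) (total 0); column heights now [3 4 4 2 0], max=4
Drop 3: L rot3 at col 0 lands with bottom-row=4; cleared 0 line(s) (total 0); column heights now [7 7 4 2 0], max=7
Drop 4: S rot1 at col 2 lands with bottom-row=3; cleared 0 line(s) (total 0); column heights now [7 7 6 5 0], max=7

Answer: .....
##...
.##..
.###.
.###.
##...
.###.
.#...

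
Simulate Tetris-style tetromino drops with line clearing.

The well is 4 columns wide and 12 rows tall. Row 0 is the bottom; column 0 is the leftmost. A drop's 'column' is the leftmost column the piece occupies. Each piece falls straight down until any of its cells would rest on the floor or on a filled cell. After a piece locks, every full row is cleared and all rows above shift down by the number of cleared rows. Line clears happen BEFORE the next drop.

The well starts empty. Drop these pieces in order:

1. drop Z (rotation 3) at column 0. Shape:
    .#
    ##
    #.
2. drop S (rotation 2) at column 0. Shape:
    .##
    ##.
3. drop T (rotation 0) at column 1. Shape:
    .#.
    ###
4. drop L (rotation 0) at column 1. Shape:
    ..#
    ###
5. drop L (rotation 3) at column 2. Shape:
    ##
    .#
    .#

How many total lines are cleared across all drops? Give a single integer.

Answer: 0

Derivation:
Drop 1: Z rot3 at col 0 lands with bottom-row=0; cleared 0 line(s) (total 0); column heights now [2 3 0 0], max=3
Drop 2: S rot2 at col 0 lands with bottom-row=3; cleared 0 line(s) (total 0); column heights now [4 5 5 0], max=5
Drop 3: T rot0 at col 1 lands with bottom-row=5; cleared 0 line(s) (total 0); column heights now [4 6 7 6], max=7
Drop 4: L rot0 at col 1 lands with bottom-row=7; cleared 0 line(s) (total 0); column heights now [4 8 8 9], max=9
Drop 5: L rot3 at col 2 lands with bottom-row=9; cleared 0 line(s) (total 0); column heights now [4 8 12 12], max=12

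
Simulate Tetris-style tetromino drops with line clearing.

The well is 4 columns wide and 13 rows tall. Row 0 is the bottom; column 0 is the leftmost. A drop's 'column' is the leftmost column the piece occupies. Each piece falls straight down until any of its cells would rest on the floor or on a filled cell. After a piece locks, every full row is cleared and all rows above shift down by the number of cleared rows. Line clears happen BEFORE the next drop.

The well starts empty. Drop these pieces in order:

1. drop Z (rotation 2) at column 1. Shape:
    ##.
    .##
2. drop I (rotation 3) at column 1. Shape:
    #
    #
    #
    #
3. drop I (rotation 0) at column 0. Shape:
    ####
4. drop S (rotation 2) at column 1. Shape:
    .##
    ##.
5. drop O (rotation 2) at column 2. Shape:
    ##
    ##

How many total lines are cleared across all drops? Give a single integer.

Drop 1: Z rot2 at col 1 lands with bottom-row=0; cleared 0 line(s) (total 0); column heights now [0 2 2 1], max=2
Drop 2: I rot3 at col 1 lands with bottom-row=2; cleared 0 line(s) (total 0); column heights now [0 6 2 1], max=6
Drop 3: I rot0 at col 0 lands with bottom-row=6; cleared 1 line(s) (total 1); column heights now [0 6 2 1], max=6
Drop 4: S rot2 at col 1 lands with bottom-row=6; cleared 0 line(s) (total 1); column heights now [0 7 8 8], max=8
Drop 5: O rot2 at col 2 lands with bottom-row=8; cleared 0 line(s) (total 1); column heights now [0 7 10 10], max=10

Answer: 1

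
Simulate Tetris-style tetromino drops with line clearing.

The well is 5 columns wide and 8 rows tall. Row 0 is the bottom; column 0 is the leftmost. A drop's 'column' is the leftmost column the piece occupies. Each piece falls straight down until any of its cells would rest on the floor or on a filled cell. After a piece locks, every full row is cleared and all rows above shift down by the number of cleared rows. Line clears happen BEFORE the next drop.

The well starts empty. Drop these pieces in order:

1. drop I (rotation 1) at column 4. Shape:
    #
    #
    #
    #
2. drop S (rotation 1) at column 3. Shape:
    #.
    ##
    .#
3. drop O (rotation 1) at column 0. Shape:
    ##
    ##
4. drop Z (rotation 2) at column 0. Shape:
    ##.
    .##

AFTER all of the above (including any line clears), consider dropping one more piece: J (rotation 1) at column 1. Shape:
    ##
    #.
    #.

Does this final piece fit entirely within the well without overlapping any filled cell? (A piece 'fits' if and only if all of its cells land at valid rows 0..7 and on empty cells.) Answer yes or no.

Drop 1: I rot1 at col 4 lands with bottom-row=0; cleared 0 line(s) (total 0); column heights now [0 0 0 0 4], max=4
Drop 2: S rot1 at col 3 lands with bottom-row=4; cleared 0 line(s) (total 0); column heights now [0 0 0 7 6], max=7
Drop 3: O rot1 at col 0 lands with bottom-row=0; cleared 0 line(s) (total 0); column heights now [2 2 0 7 6], max=7
Drop 4: Z rot2 at col 0 lands with bottom-row=2; cleared 0 line(s) (total 0); column heights now [4 4 3 7 6], max=7
Test piece J rot1 at col 1 (width 2): heights before test = [4 4 3 7 6]; fits = True

Answer: yes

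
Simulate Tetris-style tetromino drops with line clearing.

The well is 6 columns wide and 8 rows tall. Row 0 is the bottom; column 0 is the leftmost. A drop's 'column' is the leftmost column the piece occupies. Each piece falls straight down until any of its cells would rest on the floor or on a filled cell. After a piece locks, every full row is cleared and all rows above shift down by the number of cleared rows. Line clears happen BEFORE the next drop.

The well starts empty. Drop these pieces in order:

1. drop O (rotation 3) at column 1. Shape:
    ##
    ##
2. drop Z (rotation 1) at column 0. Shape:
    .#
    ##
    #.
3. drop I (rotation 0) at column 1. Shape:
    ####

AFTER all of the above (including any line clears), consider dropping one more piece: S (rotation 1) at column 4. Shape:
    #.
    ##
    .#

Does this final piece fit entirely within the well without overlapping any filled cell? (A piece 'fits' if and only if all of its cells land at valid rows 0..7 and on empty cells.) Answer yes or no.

Answer: yes

Derivation:
Drop 1: O rot3 at col 1 lands with bottom-row=0; cleared 0 line(s) (total 0); column heights now [0 2 2 0 0 0], max=2
Drop 2: Z rot1 at col 0 lands with bottom-row=1; cleared 0 line(s) (total 0); column heights now [3 4 2 0 0 0], max=4
Drop 3: I rot0 at col 1 lands with bottom-row=4; cleared 0 line(s) (total 0); column heights now [3 5 5 5 5 0], max=5
Test piece S rot1 at col 4 (width 2): heights before test = [3 5 5 5 5 0]; fits = True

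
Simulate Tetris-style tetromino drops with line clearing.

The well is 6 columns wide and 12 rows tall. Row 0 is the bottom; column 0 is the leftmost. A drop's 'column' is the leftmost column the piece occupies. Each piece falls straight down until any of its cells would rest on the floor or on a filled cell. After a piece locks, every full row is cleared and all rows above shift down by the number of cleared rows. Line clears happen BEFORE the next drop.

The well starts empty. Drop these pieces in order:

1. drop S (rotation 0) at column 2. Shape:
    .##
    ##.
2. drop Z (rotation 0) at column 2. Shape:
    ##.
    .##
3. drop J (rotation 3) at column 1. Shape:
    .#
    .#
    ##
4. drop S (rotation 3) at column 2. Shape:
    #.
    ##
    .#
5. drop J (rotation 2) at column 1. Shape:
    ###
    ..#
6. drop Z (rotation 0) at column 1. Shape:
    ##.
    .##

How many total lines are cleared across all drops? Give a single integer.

Drop 1: S rot0 at col 2 lands with bottom-row=0; cleared 0 line(s) (total 0); column heights now [0 0 1 2 2 0], max=2
Drop 2: Z rot0 at col 2 lands with bottom-row=2; cleared 0 line(s) (total 0); column heights now [0 0 4 4 3 0], max=4
Drop 3: J rot3 at col 1 lands with bottom-row=4; cleared 0 line(s) (total 0); column heights now [0 5 7 4 3 0], max=7
Drop 4: S rot3 at col 2 lands with bottom-row=6; cleared 0 line(s) (total 0); column heights now [0 5 9 8 3 0], max=9
Drop 5: J rot2 at col 1 lands with bottom-row=8; cleared 0 line(s) (total 0); column heights now [0 10 10 10 3 0], max=10
Drop 6: Z rot0 at col 1 lands with bottom-row=10; cleared 0 line(s) (total 0); column heights now [0 12 12 11 3 0], max=12

Answer: 0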